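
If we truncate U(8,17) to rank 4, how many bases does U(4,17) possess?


Truncating U(8,17) to rank 4 gives U(4,17).
Bases of U(4,17) are all 4-element subsets of 17 elements.
Number of bases = C(17,4) = (17 * 16 * 15 * 14) / (1 * 2 * 3 * 4) = 2380.

2380


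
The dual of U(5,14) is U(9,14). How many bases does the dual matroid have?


The dual of U(r,n) is U(n-r, n) = U(9,14).
Bases of U(9,14) are all (9)-element subsets.
|B(M*)| = (14 choose 9) = 2002.

2002


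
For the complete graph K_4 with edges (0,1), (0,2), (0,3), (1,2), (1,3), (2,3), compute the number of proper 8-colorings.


P(K_4, k) = k(k-1)(k-2)...(k-3).
P(8) = (8) * (7) * (6) * (5) = 1680.

1680


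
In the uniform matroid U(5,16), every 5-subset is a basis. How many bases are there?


Bases of U(5,16) are all 5-element subsets of the 16-element ground set.
Number of bases = C(16,5).
(16 choose 5) = 4368.

4368


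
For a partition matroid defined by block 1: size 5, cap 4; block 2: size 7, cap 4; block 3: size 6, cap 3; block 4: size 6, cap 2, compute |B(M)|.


A basis picks exactly ci elements from block i.
Number of bases = product of C(|Si|, ci).
= C(5,4) * C(7,4) * C(6,3) * C(6,2)
= 5 * 35 * 20 * 15
= 52500.

52500


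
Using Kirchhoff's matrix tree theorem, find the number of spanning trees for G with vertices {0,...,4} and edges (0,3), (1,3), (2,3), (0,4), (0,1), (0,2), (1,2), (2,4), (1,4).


By Kirchhoff's matrix tree theorem, the number of spanning trees equals
the determinant of any cofactor of the Laplacian matrix L.
G has 5 vertices and 9 edges.
Computing the (4 x 4) cofactor determinant gives 75.

75


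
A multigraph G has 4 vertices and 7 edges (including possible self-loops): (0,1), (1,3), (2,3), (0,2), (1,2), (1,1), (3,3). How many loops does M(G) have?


In a graphic matroid, a loop is a self-loop edge (u,u) with rank 0.
Examining all 7 edges for self-loops...
Self-loops found: (1,1), (3,3)
Number of loops = 2.

2


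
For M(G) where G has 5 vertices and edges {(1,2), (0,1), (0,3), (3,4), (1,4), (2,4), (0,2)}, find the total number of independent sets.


An independent set in a graphic matroid is an acyclic edge subset.
G has 5 vertices and 7 edges.
Enumerate all 2^7 = 128 subsets, checking for acyclicity.
Total independent sets = 86.

86


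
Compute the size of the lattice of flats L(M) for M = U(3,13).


Flats of U(3,13): every subset of size < 3 is a flat, plus E itself.
Count = C(13,0) + C(13,1) + C(13,2) + 1
     = 1 + 13 + 78 + 1
     = 93.

93


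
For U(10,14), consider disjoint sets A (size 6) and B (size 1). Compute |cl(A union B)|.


|A union B| = 6 + 1 = 7 (disjoint).
In U(10,14), cl(S) = S if |S| < 10, else cl(S) = E.
Since 7 < 10, cl(A union B) = A union B.
|cl(A union B)| = 7.

7


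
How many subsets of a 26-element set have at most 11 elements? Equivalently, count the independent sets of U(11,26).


Independent sets of U(11,26) are all subsets of size <= 11.
Count = C(26,0) + C(26,1) + C(26,2) + C(26,3) + C(26,4) + C(26,5) + C(26,6) + C(26,7) + C(26,8) + C(26,9) + C(26,10) + C(26,11)
     = 1 + 26 + 325 + 2600 + 14950 + 65780 + 230230 + 657800 + 1562275 + 3124550 + 5311735 + 7726160
     = 18696432.

18696432


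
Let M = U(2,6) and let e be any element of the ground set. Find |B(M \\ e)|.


Deleting e from U(2,6) gives U(2,5) since n > r.
Bases of U(2,5) = (5 choose 2) = 10.

10


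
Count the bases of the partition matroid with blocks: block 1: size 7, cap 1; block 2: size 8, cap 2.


A basis picks exactly ci elements from block i.
Number of bases = product of C(|Si|, ci).
= C(7,1) * C(8,2)
= 7 * 28
= 196.

196


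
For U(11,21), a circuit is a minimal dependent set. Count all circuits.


In U(11,21), circuits are the (12)-element subsets.
Any set of 12 elements is dependent, and removing any one element gives
an independent set of size 11, so it is a minimal dependent set.
Number of circuits = C(21,12) = 293930.

293930


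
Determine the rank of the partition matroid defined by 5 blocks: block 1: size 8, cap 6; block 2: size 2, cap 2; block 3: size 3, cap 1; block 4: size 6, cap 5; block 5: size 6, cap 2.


Rank of a partition matroid = sum of min(|Si|, ci) for each block.
= min(8,6) + min(2,2) + min(3,1) + min(6,5) + min(6,2)
= 6 + 2 + 1 + 5 + 2
= 16.

16


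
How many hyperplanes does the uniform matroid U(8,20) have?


Hyperplanes of U(8,20) are flats of rank 7.
In a uniform matroid, these are exactly the (7)-element subsets.
Count = (20 choose 7) = 77520.

77520


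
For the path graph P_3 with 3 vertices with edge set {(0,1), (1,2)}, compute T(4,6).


A path on 3 vertices is a tree with 2 edges.
T(x,y) = x^(2) for any tree.
T(4,6) = 4^2 = 16.

16


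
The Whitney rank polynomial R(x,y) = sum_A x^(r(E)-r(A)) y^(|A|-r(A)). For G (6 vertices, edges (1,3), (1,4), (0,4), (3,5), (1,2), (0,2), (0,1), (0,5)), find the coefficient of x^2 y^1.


R(x,y) = sum over A in 2^E of x^(r(E)-r(A)) * y^(|A|-r(A)).
G has 6 vertices, 8 edges. r(E) = 5.
Enumerate all 2^8 = 256 subsets.
Count subsets with r(E)-r(A)=2 and |A|-r(A)=1: 12.

12


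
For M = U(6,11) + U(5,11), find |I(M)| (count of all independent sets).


For a direct sum, |I(M1+M2)| = |I(M1)| * |I(M2)|.
|I(U(6,11))| = sum C(11,k) for k=0..6 = 1486.
|I(U(5,11))| = sum C(11,k) for k=0..5 = 1024.
Total = 1486 * 1024 = 1521664.

1521664


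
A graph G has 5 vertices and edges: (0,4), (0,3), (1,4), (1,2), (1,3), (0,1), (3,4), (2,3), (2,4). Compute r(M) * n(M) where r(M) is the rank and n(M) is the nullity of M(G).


r(M) = |V| - c = 5 - 1 = 4.
nullity = |E| - r(M) = 9 - 4 = 5.
Product = 4 * 5 = 20.

20


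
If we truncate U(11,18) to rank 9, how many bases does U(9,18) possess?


Truncating U(11,18) to rank 9 gives U(9,18).
Bases of U(9,18) are all 9-element subsets of 18 elements.
Number of bases = C(18,9) = 48620.

48620


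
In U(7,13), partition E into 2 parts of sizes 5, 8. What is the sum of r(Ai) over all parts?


r(Ai) = min(|Ai|, 7) for each part.
Sum = min(5,7) + min(8,7)
    = 5 + 7
    = 12.

12


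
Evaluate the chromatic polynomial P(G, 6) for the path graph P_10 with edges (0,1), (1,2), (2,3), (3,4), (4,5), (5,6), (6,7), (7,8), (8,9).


P(P_10, k) = k * (k-1)^(9).
P(6) = 6 * 5^9 = 6 * 1953125 = 11718750.

11718750


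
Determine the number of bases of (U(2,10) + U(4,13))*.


(M1+M2)* = M1* + M2*.
M1* = U(8,10), bases: C(10,8) = 45.
M2* = U(9,13), bases: C(13,9) = 715.
|B(M*)| = 45 * 715 = 32175.

32175


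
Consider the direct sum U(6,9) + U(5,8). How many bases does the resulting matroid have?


Bases of a direct sum M1 + M2: |B| = |B(M1)| * |B(M2)|.
|B(U(6,9))| = C(9,6) = 84.
|B(U(5,8))| = C(8,5) = 56.
Total bases = 84 * 56 = 4704.

4704


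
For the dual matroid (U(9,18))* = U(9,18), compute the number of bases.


The dual of U(r,n) is U(n-r, n) = U(9,18).
Bases of U(9,18) are all (9)-element subsets.
|B(M*)| = (18 choose 9) = 48620.

48620


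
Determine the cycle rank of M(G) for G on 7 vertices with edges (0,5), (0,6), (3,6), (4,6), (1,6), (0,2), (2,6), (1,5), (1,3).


Cycle rank (nullity) = |E| - r(M) = |E| - (|V| - c).
|E| = 9, |V| = 7, c = 1.
Nullity = 9 - (7 - 1) = 9 - 6 = 3.

3


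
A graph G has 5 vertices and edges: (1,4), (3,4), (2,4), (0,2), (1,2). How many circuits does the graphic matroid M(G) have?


A circuit in a graphic matroid = edge set of a simple cycle.
G has 5 vertices and 5 edges.
Enumerating all minimal edge subsets forming cycles...
Total circuits found: 1.

1


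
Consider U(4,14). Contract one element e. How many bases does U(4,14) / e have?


Contracting e from U(4,14) gives U(3,13).
Bases of U(3,13) = C(13,3) = (13 * 12 * 11) / (1 * 2 * 3) = 286.

286


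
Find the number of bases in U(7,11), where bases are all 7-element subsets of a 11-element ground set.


Bases of U(7,11) are all 7-element subsets of the 11-element ground set.
Number of bases = C(11,7).
(11 choose 7) = 330.

330


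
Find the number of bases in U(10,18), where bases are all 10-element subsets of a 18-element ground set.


Bases of U(10,18) are all 10-element subsets of the 18-element ground set.
Number of bases = C(18,10).
C(18,10) = 43758.

43758


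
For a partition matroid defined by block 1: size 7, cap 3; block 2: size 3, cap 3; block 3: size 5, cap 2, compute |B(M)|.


A basis picks exactly ci elements from block i.
Number of bases = product of C(|Si|, ci).
= C(7,3) * C(3,3) * C(5,2)
= 35 * 1 * 10
= 350.

350


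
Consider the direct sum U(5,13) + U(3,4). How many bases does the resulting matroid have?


Bases of a direct sum M1 + M2: |B| = |B(M1)| * |B(M2)|.
|B(U(5,13))| = C(13,5) = 1287.
|B(U(3,4))| = C(4,3) = 4.
Total bases = 1287 * 4 = 5148.

5148


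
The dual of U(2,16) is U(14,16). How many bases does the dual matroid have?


The dual of U(r,n) is U(n-r, n) = U(14,16).
Bases of U(14,16) are all (14)-element subsets.
|B(M*)| = C(16,14) = 120.

120


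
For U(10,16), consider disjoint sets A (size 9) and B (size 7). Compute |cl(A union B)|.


|A union B| = 9 + 7 = 16 (disjoint).
In U(10,16), cl(S) = S if |S| < 10, else cl(S) = E.
Since 16 >= 10, cl(A union B) = E.
|cl(A union B)| = 16.

16


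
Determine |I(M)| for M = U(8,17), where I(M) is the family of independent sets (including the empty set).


Independent sets of U(8,17) are all subsets of size <= 8.
Count = C(17,0) + C(17,1) + C(17,2) + C(17,3) + C(17,4) + C(17,5) + C(17,6) + C(17,7) + C(17,8)
     = 1 + 17 + 136 + 680 + 2380 + 6188 + 12376 + 19448 + 24310
     = 65536.

65536


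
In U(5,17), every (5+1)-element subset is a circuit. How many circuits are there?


In U(5,17), circuits are the (6)-element subsets.
Any set of 6 elements is dependent, and removing any one element gives
an independent set of size 5, so it is a minimal dependent set.
Number of circuits = (17 choose 6) = 12376.

12376


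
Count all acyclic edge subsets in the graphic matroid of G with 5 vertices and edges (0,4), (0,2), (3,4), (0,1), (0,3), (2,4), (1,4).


An independent set in a graphic matroid is an acyclic edge subset.
G has 5 vertices and 7 edges.
Enumerate all 2^7 = 128 subsets, checking for acyclicity.
Total independent sets = 81.

81


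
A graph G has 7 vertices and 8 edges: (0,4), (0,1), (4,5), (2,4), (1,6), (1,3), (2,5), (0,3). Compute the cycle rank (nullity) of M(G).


Cycle rank (nullity) = |E| - r(M) = |E| - (|V| - c).
|E| = 8, |V| = 7, c = 1.
Nullity = 8 - (7 - 1) = 8 - 6 = 2.

2


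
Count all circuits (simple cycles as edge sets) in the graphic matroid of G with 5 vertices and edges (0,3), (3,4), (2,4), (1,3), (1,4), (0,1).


A circuit in a graphic matroid = edge set of a simple cycle.
G has 5 vertices and 6 edges.
Enumerating all minimal edge subsets forming cycles...
Total circuits found: 3.

3


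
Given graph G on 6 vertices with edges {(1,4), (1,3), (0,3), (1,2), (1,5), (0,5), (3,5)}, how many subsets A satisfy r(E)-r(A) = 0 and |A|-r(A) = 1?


R(x,y) = sum over A in 2^E of x^(r(E)-r(A)) * y^(|A|-r(A)).
G has 6 vertices, 7 edges. r(E) = 5.
Enumerate all 2^7 = 128 subsets.
Count subsets with r(E)-r(A)=0 and |A|-r(A)=1: 5.

5


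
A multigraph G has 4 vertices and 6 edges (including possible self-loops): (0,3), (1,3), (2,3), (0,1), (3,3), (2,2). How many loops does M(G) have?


In a graphic matroid, a loop is a self-loop edge (u,u) with rank 0.
Examining all 6 edges for self-loops...
Self-loops found: (3,3), (2,2)
Number of loops = 2.

2


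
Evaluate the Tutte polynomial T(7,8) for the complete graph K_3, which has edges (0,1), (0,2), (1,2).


T(K_3; x,y) = x^2 + x + y.
T(7,8) = 49 + 7 + 8 = 64.

64


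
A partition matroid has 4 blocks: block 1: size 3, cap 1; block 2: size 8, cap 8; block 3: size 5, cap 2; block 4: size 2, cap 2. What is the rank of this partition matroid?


Rank of a partition matroid = sum of min(|Si|, ci) for each block.
= min(3,1) + min(8,8) + min(5,2) + min(2,2)
= 1 + 8 + 2 + 2
= 13.

13


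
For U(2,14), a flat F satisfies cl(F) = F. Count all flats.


Flats of U(2,14): every subset of size < 2 is a flat, plus E itself.
Count = (14 choose 0) + (14 choose 1) + 1
     = 1 + 14 + 1
     = 16.

16


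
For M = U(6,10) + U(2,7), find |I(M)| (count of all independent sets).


For a direct sum, |I(M1+M2)| = |I(M1)| * |I(M2)|.
|I(U(6,10))| = sum C(10,k) for k=0..6 = 848.
|I(U(2,7))| = sum C(7,k) for k=0..2 = 29.
Total = 848 * 29 = 24592.

24592


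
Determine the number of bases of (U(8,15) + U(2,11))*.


(M1+M2)* = M1* + M2*.
M1* = U(7,15), bases: C(15,7) = 6435.
M2* = U(9,11), bases: C(11,9) = 55.
|B(M*)| = 6435 * 55 = 353925.

353925


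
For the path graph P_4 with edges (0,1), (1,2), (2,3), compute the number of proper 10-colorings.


P(P_4, k) = k * (k-1)^(3).
P(10) = 10 * 9^3 = 10 * 729 = 7290.

7290


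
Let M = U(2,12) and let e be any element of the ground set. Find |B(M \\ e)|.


Deleting e from U(2,12) gives U(2,11) since n > r.
Bases of U(2,11) = C(11,2) = 11! / (2! * 9!) = 55.

55


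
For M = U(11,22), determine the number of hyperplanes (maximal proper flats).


Hyperplanes of U(11,22) are flats of rank 10.
In a uniform matroid, these are exactly the (10)-element subsets.
Count = C(22,10) = 646646.

646646


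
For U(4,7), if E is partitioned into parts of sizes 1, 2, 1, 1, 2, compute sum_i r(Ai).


r(Ai) = min(|Ai|, 4) for each part.
Sum = min(1,4) + min(2,4) + min(1,4) + min(1,4) + min(2,4)
    = 1 + 2 + 1 + 1 + 2
    = 7.

7


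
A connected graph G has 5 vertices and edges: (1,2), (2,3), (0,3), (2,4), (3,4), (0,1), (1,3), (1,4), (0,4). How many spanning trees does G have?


By Kirchhoff's matrix tree theorem, the number of spanning trees equals
the determinant of any cofactor of the Laplacian matrix L.
G has 5 vertices and 9 edges.
Computing the (4 x 4) cofactor determinant gives 75.

75


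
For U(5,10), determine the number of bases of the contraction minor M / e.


Contracting e from U(5,10) gives U(4,9).
Bases of U(4,9) = C(9,4) = 9! / (4! * 5!) = 126.

126


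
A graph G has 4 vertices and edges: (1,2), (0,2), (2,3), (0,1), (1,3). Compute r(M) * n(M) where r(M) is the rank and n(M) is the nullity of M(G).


r(M) = |V| - c = 4 - 1 = 3.
nullity = |E| - r(M) = 5 - 3 = 2.
Product = 3 * 2 = 6.

6


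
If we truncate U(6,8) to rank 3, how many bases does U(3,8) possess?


Truncating U(6,8) to rank 3 gives U(3,8).
Bases of U(3,8) are all 3-element subsets of 8 elements.
Number of bases = (8 choose 3) = 56.

56


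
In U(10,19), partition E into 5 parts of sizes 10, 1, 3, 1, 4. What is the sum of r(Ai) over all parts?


r(Ai) = min(|Ai|, 10) for each part.
Sum = min(10,10) + min(1,10) + min(3,10) + min(1,10) + min(4,10)
    = 10 + 1 + 3 + 1 + 4
    = 19.

19


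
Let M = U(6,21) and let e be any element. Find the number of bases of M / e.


Contracting e from U(6,21) gives U(5,20).
Bases of U(5,20) = (20 choose 5) = 15504.

15504


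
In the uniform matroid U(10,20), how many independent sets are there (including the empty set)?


Independent sets of U(10,20) are all subsets of size <= 10.
Count = C(20,0) + C(20,1) + C(20,2) + C(20,3) + C(20,4) + C(20,5) + C(20,6) + C(20,7) + C(20,8) + C(20,9) + C(20,10)
     = 1 + 20 + 190 + 1140 + 4845 + 15504 + 38760 + 77520 + 125970 + 167960 + 184756
     = 616666.

616666


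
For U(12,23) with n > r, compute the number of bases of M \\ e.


Deleting e from U(12,23) gives U(12,22) since n > r.
Bases of U(12,22) = C(22,12) = 22! / (12! * 10!) = 646646.

646646


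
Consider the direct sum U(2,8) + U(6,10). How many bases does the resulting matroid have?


Bases of a direct sum M1 + M2: |B| = |B(M1)| * |B(M2)|.
|B(U(2,8))| = C(8,2) = 28.
|B(U(6,10))| = C(10,6) = 210.
Total bases = 28 * 210 = 5880.

5880


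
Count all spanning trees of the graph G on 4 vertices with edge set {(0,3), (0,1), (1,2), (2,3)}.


By Kirchhoff's matrix tree theorem, the number of spanning trees equals
the determinant of any cofactor of the Laplacian matrix L.
G has 4 vertices and 4 edges.
Computing the (3 x 3) cofactor determinant gives 4.

4


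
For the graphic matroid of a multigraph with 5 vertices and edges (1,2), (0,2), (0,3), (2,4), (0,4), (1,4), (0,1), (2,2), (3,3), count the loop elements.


In a graphic matroid, a loop is a self-loop edge (u,u) with rank 0.
Examining all 9 edges for self-loops...
Self-loops found: (2,2), (3,3)
Number of loops = 2.

2


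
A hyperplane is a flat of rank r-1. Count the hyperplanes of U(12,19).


Hyperplanes of U(12,19) are flats of rank 11.
In a uniform matroid, these are exactly the (11)-element subsets.
Count = (19 choose 11) = 75582.

75582


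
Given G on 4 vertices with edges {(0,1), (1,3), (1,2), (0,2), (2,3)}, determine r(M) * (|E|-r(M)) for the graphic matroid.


r(M) = |V| - c = 4 - 1 = 3.
nullity = |E| - r(M) = 5 - 3 = 2.
Product = 3 * 2 = 6.

6


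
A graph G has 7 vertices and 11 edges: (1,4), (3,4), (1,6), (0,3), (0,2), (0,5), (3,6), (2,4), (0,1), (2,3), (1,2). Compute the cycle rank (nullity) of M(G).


Cycle rank (nullity) = |E| - r(M) = |E| - (|V| - c).
|E| = 11, |V| = 7, c = 1.
Nullity = 11 - (7 - 1) = 11 - 6 = 5.

5


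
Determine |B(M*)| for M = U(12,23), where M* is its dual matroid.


The dual of U(r,n) is U(n-r, n) = U(11,23).
Bases of U(11,23) are all (11)-element subsets.
|B(M*)| = (23 choose 11) = 1352078.

1352078


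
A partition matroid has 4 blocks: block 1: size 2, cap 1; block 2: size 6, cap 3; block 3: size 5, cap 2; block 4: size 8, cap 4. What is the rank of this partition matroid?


Rank of a partition matroid = sum of min(|Si|, ci) for each block.
= min(2,1) + min(6,3) + min(5,2) + min(8,4)
= 1 + 3 + 2 + 4
= 10.

10


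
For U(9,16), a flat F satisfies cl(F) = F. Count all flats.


Flats of U(9,16): every subset of size < 9 is a flat, plus E itself.
Count = (16 choose 0) + (16 choose 1) + (16 choose 2) + (16 choose 3) + (16 choose 4) + (16 choose 5) + (16 choose 6) + (16 choose 7) + (16 choose 8) + 1
     = 1 + 16 + 120 + 560 + 1820 + 4368 + 8008 + 11440 + 12870 + 1
     = 39204.

39204


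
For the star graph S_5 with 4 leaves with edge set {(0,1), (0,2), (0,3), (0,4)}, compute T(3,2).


A star on 5 vertices is a tree with 4 edges.
T(x,y) = x^(4) for any tree.
T(3,2) = 3^4 = 81.

81


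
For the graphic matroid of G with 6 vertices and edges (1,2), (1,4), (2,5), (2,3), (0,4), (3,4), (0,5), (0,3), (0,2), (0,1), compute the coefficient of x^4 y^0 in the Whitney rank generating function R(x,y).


R(x,y) = sum over A in 2^E of x^(r(E)-r(A)) * y^(|A|-r(A)).
G has 6 vertices, 10 edges. r(E) = 5.
Enumerate all 2^10 = 1024 subsets.
Count subsets with r(E)-r(A)=4 and |A|-r(A)=0: 10.

10


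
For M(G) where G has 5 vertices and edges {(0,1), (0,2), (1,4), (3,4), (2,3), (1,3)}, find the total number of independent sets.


An independent set in a graphic matroid is an acyclic edge subset.
G has 5 vertices and 6 edges.
Enumerate all 2^6 = 64 subsets, checking for acyclicity.
Total independent sets = 52.

52


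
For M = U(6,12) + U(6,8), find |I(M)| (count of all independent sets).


For a direct sum, |I(M1+M2)| = |I(M1)| * |I(M2)|.
|I(U(6,12))| = sum C(12,k) for k=0..6 = 2510.
|I(U(6,8))| = sum C(8,k) for k=0..6 = 247.
Total = 2510 * 247 = 619970.

619970


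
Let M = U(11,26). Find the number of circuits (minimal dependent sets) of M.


In U(11,26), circuits are the (12)-element subsets.
Any set of 12 elements is dependent, and removing any one element gives
an independent set of size 11, so it is a minimal dependent set.
Number of circuits = C(26,12) = 9657700.

9657700


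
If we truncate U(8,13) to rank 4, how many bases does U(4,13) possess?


Truncating U(8,13) to rank 4 gives U(4,13).
Bases of U(4,13) are all 4-element subsets of 13 elements.
Number of bases = C(13,4) = 13! / (4! * 9!) = 715.

715


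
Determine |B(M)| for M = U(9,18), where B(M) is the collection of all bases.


Bases of U(9,18) are all 9-element subsets of the 18-element ground set.
Number of bases = C(18,9).
C(18,9) = 18! / (9! * 9!) = 48620.

48620


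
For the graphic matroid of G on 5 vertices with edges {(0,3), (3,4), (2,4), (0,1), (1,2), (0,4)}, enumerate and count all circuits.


A circuit in a graphic matroid = edge set of a simple cycle.
G has 5 vertices and 6 edges.
Enumerating all minimal edge subsets forming cycles...
Total circuits found: 3.

3


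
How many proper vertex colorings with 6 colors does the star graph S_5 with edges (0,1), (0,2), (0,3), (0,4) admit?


P(tree, k) = k * (k-1)^(4) for any tree on 5 vertices.
P(6) = 6 * 5^4 = 6 * 625 = 3750.

3750


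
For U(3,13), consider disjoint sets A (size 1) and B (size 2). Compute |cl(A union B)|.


|A union B| = 1 + 2 = 3 (disjoint).
In U(3,13), cl(S) = S if |S| < 3, else cl(S) = E.
Since 3 >= 3, cl(A union B) = E.
|cl(A union B)| = 13.

13


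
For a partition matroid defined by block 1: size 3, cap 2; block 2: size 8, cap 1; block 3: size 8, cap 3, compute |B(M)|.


A basis picks exactly ci elements from block i.
Number of bases = product of C(|Si|, ci).
= C(3,2) * C(8,1) * C(8,3)
= 3 * 8 * 56
= 1344.

1344


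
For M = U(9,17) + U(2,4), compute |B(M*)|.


(M1+M2)* = M1* + M2*.
M1* = U(8,17), bases: C(17,8) = 24310.
M2* = U(2,4), bases: C(4,2) = 6.
|B(M*)| = 24310 * 6 = 145860.

145860


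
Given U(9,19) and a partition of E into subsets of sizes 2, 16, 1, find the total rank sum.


r(Ai) = min(|Ai|, 9) for each part.
Sum = min(2,9) + min(16,9) + min(1,9)
    = 2 + 9 + 1
    = 12.

12


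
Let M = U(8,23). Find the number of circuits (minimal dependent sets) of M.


In U(8,23), circuits are the (9)-element subsets.
Any set of 9 elements is dependent, and removing any one element gives
an independent set of size 8, so it is a minimal dependent set.
Number of circuits = C(23,9) = 23! / (9! * 14!) = 817190.

817190


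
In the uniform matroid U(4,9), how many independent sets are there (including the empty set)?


Independent sets of U(4,9) are all subsets of size <= 4.
Count = (9 choose 0) + (9 choose 1) + (9 choose 2) + (9 choose 3) + (9 choose 4)
     = 1 + 9 + 36 + 84 + 126
     = 256.

256


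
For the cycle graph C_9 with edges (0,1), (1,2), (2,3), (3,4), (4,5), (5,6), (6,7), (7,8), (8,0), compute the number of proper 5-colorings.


P(C_9, k) = (k-1)^9 + (-1)^9*(k-1).
P(5) = (4)^9 - 4
= 262144 - 4 = 262140.

262140


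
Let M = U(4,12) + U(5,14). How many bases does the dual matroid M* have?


(M1+M2)* = M1* + M2*.
M1* = U(8,12), bases: C(12,8) = 495.
M2* = U(9,14), bases: C(14,9) = 2002.
|B(M*)| = 495 * 2002 = 990990.

990990


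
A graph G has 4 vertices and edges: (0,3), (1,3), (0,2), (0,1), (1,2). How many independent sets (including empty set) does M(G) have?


An independent set in a graphic matroid is an acyclic edge subset.
G has 4 vertices and 5 edges.
Enumerate all 2^5 = 32 subsets, checking for acyclicity.
Total independent sets = 24.

24


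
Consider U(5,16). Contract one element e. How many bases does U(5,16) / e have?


Contracting e from U(5,16) gives U(4,15).
Bases of U(4,15) = (15 choose 4) = 1365.

1365


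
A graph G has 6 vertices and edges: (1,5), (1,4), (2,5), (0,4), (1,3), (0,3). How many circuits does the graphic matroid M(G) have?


A circuit in a graphic matroid = edge set of a simple cycle.
G has 6 vertices and 6 edges.
Enumerating all minimal edge subsets forming cycles...
Total circuits found: 1.

1


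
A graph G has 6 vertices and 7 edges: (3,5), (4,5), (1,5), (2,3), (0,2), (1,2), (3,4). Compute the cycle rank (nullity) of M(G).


Cycle rank (nullity) = |E| - r(M) = |E| - (|V| - c).
|E| = 7, |V| = 6, c = 1.
Nullity = 7 - (6 - 1) = 7 - 5 = 2.

2


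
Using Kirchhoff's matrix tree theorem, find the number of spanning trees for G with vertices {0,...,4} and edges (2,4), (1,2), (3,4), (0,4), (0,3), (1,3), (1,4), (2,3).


By Kirchhoff's matrix tree theorem, the number of spanning trees equals
the determinant of any cofactor of the Laplacian matrix L.
G has 5 vertices and 8 edges.
Computing the (4 x 4) cofactor determinant gives 40.

40


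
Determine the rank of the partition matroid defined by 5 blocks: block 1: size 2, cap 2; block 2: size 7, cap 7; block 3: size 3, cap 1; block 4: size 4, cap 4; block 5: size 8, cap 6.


Rank of a partition matroid = sum of min(|Si|, ci) for each block.
= min(2,2) + min(7,7) + min(3,1) + min(4,4) + min(8,6)
= 2 + 7 + 1 + 4 + 6
= 20.

20


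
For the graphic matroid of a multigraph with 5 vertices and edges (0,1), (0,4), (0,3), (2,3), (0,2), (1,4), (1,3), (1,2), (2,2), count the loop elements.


In a graphic matroid, a loop is a self-loop edge (u,u) with rank 0.
Examining all 9 edges for self-loops...
Self-loops found: (2,2)
Number of loops = 1.

1


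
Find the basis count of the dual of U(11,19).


The dual of U(r,n) is U(n-r, n) = U(8,19).
Bases of U(8,19) are all (8)-element subsets.
|B(M*)| = C(19,8) = 19! / (8! * 11!) = 75582.

75582


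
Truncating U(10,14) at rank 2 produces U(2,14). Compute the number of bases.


Truncating U(10,14) to rank 2 gives U(2,14).
Bases of U(2,14) are all 2-element subsets of 14 elements.
Number of bases = C(14,2) = 14! / (2! * 12!) = 91.

91


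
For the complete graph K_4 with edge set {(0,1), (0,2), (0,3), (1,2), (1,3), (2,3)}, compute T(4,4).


T(K_4; x,y) = x^3 + 3x^2 + 4xy + 2x + y^3 + 3y^2 + 2y.
Substituting x=4, y=4:
= 64 + 48 + 64 + 8 + 64 + 48 + 8
= 304.

304


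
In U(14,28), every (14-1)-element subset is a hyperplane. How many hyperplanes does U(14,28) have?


Hyperplanes of U(14,28) are flats of rank 13.
In a uniform matroid, these are exactly the (13)-element subsets.
Count = (28 choose 13) = 37442160.

37442160


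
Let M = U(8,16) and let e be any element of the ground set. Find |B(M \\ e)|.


Deleting e from U(8,16) gives U(8,15) since n > r.
Bases of U(8,15) = C(15,8) = 6435.

6435


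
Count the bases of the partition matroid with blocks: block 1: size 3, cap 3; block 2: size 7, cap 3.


A basis picks exactly ci elements from block i.
Number of bases = product of C(|Si|, ci).
= C(3,3) * C(7,3)
= 1 * 35
= 35.

35


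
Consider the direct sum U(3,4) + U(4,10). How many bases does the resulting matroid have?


Bases of a direct sum M1 + M2: |B| = |B(M1)| * |B(M2)|.
|B(U(3,4))| = C(4,3) = 4.
|B(U(4,10))| = C(10,4) = 210.
Total bases = 4 * 210 = 840.

840


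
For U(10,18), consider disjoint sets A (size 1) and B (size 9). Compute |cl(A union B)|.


|A union B| = 1 + 9 = 10 (disjoint).
In U(10,18), cl(S) = S if |S| < 10, else cl(S) = E.
Since 10 >= 10, cl(A union B) = E.
|cl(A union B)| = 18.

18


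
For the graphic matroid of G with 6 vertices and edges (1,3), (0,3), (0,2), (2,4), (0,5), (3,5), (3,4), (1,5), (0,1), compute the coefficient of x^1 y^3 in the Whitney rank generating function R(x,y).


R(x,y) = sum over A in 2^E of x^(r(E)-r(A)) * y^(|A|-r(A)).
G has 6 vertices, 9 edges. r(E) = 5.
Enumerate all 2^9 = 512 subsets.
Count subsets with r(E)-r(A)=1 and |A|-r(A)=3: 3.

3


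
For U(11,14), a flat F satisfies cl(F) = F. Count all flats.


Flats of U(11,14): every subset of size < 11 is a flat, plus E itself.
Count = (14 choose 0) + (14 choose 1) + (14 choose 2) + (14 choose 3) + (14 choose 4) + (14 choose 5) + (14 choose 6) + (14 choose 7) + (14 choose 8) + (14 choose 9) + (14 choose 10) + 1
     = 1 + 14 + 91 + 364 + 1001 + 2002 + 3003 + 3432 + 3003 + 2002 + 1001 + 1
     = 15915.

15915


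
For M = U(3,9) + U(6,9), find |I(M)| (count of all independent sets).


For a direct sum, |I(M1+M2)| = |I(M1)| * |I(M2)|.
|I(U(3,9))| = sum C(9,k) for k=0..3 = 130.
|I(U(6,9))| = sum C(9,k) for k=0..6 = 466.
Total = 130 * 466 = 60580.

60580


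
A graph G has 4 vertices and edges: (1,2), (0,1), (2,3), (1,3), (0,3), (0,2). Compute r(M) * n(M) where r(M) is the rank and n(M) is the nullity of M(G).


r(M) = |V| - c = 4 - 1 = 3.
nullity = |E| - r(M) = 6 - 3 = 3.
Product = 3 * 3 = 9.

9


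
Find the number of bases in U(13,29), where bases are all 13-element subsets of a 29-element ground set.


Bases of U(13,29) are all 13-element subsets of the 29-element ground set.
Number of bases = C(29,13).
C(29,13) = 67863915.

67863915


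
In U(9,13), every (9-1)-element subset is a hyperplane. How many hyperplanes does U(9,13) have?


Hyperplanes of U(9,13) are flats of rank 8.
In a uniform matroid, these are exactly the (8)-element subsets.
Count = (13 choose 8) = 1287.

1287


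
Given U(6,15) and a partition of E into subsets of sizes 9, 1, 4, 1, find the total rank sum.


r(Ai) = min(|Ai|, 6) for each part.
Sum = min(9,6) + min(1,6) + min(4,6) + min(1,6)
    = 6 + 1 + 4 + 1
    = 12.

12


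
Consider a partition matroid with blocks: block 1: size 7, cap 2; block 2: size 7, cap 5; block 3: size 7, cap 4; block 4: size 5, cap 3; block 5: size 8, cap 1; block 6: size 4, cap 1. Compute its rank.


Rank of a partition matroid = sum of min(|Si|, ci) for each block.
= min(7,2) + min(7,5) + min(7,4) + min(5,3) + min(8,1) + min(4,1)
= 2 + 5 + 4 + 3 + 1 + 1
= 16.

16


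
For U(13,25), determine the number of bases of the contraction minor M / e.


Contracting e from U(13,25) gives U(12,24).
Bases of U(12,24) = (24 choose 12) = 2704156.

2704156


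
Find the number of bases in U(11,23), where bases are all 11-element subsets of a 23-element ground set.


Bases of U(11,23) are all 11-element subsets of the 23-element ground set.
Number of bases = C(23,11).
C(23,11) = 1352078.

1352078


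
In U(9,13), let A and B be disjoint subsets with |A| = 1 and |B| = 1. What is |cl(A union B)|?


|A union B| = 1 + 1 = 2 (disjoint).
In U(9,13), cl(S) = S if |S| < 9, else cl(S) = E.
Since 2 < 9, cl(A union B) = A union B.
|cl(A union B)| = 2.

2


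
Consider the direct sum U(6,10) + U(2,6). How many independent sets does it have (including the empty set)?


For a direct sum, |I(M1+M2)| = |I(M1)| * |I(M2)|.
|I(U(6,10))| = sum C(10,k) for k=0..6 = 848.
|I(U(2,6))| = sum C(6,k) for k=0..2 = 22.
Total = 848 * 22 = 18656.

18656


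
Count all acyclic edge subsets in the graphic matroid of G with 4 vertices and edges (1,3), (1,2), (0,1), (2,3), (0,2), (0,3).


An independent set in a graphic matroid is an acyclic edge subset.
G has 4 vertices and 6 edges.
Enumerate all 2^6 = 64 subsets, checking for acyclicity.
Total independent sets = 38.

38


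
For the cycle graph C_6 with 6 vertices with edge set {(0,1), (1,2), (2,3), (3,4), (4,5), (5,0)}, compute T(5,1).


T(C_6; x,y) = x + x^2 + ... + x^(5) + y.
T(5,1) = 5^1 + 5^2 + 5^3 + 5^4 + 5^5 + 1
= 5 + 25 + 125 + 625 + 3125 + 1
= 3906.

3906


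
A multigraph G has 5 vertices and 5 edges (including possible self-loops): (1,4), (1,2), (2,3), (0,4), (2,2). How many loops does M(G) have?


In a graphic matroid, a loop is a self-loop edge (u,u) with rank 0.
Examining all 5 edges for self-loops...
Self-loops found: (2,2)
Number of loops = 1.

1


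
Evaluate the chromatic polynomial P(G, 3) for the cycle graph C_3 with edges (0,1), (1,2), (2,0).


P(C_3, k) = (k-1)^3 + (-1)^3*(k-1).
P(3) = (2)^3 - 2
= 8 - 2 = 6.

6


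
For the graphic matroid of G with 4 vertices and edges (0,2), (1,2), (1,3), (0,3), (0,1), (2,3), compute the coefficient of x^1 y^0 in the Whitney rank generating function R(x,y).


R(x,y) = sum over A in 2^E of x^(r(E)-r(A)) * y^(|A|-r(A)).
G has 4 vertices, 6 edges. r(E) = 3.
Enumerate all 2^6 = 64 subsets.
Count subsets with r(E)-r(A)=1 and |A|-r(A)=0: 15.

15


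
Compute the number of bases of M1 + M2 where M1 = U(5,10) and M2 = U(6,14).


Bases of a direct sum M1 + M2: |B| = |B(M1)| * |B(M2)|.
|B(U(5,10))| = C(10,5) = 252.
|B(U(6,14))| = C(14,6) = 3003.
Total bases = 252 * 3003 = 756756.

756756


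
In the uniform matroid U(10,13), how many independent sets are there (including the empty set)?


Independent sets of U(10,13) are all subsets of size <= 10.
Count = C(13,0) + C(13,1) + C(13,2) + C(13,3) + C(13,4) + C(13,5) + C(13,6) + C(13,7) + C(13,8) + C(13,9) + C(13,10)
     = 1 + 13 + 78 + 286 + 715 + 1287 + 1716 + 1716 + 1287 + 715 + 286
     = 8100.

8100


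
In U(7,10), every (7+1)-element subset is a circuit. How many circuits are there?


In U(7,10), circuits are the (8)-element subsets.
Any set of 8 elements is dependent, and removing any one element gives
an independent set of size 7, so it is a minimal dependent set.
Number of circuits = (10 choose 8) = 45.

45


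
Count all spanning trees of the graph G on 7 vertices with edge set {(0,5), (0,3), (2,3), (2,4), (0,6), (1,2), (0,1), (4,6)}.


By Kirchhoff's matrix tree theorem, the number of spanning trees equals
the determinant of any cofactor of the Laplacian matrix L.
G has 7 vertices and 8 edges.
Computing the (6 x 6) cofactor determinant gives 16.

16


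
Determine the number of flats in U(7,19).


Flats of U(7,19): every subset of size < 7 is a flat, plus E itself.
Count = (19 choose 0) + (19 choose 1) + (19 choose 2) + (19 choose 3) + (19 choose 4) + (19 choose 5) + (19 choose 6) + 1
     = 1 + 19 + 171 + 969 + 3876 + 11628 + 27132 + 1
     = 43797.

43797


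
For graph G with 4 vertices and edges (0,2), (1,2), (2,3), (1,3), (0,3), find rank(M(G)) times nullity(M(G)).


r(M) = |V| - c = 4 - 1 = 3.
nullity = |E| - r(M) = 5 - 3 = 2.
Product = 3 * 2 = 6.

6


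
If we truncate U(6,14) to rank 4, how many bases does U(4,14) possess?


Truncating U(6,14) to rank 4 gives U(4,14).
Bases of U(4,14) are all 4-element subsets of 14 elements.
Number of bases = C(14,4) = 14! / (4! * 10!) = 1001.

1001


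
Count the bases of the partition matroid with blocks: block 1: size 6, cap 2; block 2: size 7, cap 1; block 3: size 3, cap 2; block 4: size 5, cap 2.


A basis picks exactly ci elements from block i.
Number of bases = product of C(|Si|, ci).
= C(6,2) * C(7,1) * C(3,2) * C(5,2)
= 15 * 7 * 3 * 10
= 3150.

3150


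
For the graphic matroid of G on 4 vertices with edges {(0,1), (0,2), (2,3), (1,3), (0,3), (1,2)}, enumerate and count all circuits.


A circuit in a graphic matroid = edge set of a simple cycle.
G has 4 vertices and 6 edges.
Enumerating all minimal edge subsets forming cycles...
Total circuits found: 7.

7


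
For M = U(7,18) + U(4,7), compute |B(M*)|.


(M1+M2)* = M1* + M2*.
M1* = U(11,18), bases: C(18,11) = 31824.
M2* = U(3,7), bases: C(7,3) = 35.
|B(M*)| = 31824 * 35 = 1113840.

1113840


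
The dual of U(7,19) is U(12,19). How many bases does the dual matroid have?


The dual of U(r,n) is U(n-r, n) = U(12,19).
Bases of U(12,19) are all (12)-element subsets.
|B(M*)| = C(19,12) = 50388.

50388


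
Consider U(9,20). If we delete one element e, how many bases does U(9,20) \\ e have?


Deleting e from U(9,20) gives U(9,19) since n > r.
Bases of U(9,19) = (19 choose 9) = 92378.

92378


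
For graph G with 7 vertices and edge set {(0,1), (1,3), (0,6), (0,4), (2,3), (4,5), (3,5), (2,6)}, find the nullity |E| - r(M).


Cycle rank (nullity) = |E| - r(M) = |E| - (|V| - c).
|E| = 8, |V| = 7, c = 1.
Nullity = 8 - (7 - 1) = 8 - 6 = 2.

2


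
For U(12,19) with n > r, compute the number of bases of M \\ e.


Deleting e from U(12,19) gives U(12,18) since n > r.
Bases of U(12,18) = C(18,12) = 18! / (12! * 6!) = 18564.

18564


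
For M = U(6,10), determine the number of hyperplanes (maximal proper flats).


Hyperplanes of U(6,10) are flats of rank 5.
In a uniform matroid, these are exactly the (5)-element subsets.
Count = C(10,5) = 252.

252


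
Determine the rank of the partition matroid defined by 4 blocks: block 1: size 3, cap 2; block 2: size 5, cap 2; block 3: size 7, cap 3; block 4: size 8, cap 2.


Rank of a partition matroid = sum of min(|Si|, ci) for each block.
= min(3,2) + min(5,2) + min(7,3) + min(8,2)
= 2 + 2 + 3 + 2
= 9.

9


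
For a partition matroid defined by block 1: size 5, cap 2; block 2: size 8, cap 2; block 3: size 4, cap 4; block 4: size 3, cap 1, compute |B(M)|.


A basis picks exactly ci elements from block i.
Number of bases = product of C(|Si|, ci).
= C(5,2) * C(8,2) * C(4,4) * C(3,1)
= 10 * 28 * 1 * 3
= 840.

840


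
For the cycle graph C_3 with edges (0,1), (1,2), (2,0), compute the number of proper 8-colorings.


P(C_3, k) = (k-1)^3 + (-1)^3*(k-1).
P(8) = (7)^3 - 7
= 343 - 7 = 336.

336


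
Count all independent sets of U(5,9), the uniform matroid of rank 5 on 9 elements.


Independent sets of U(5,9) are all subsets of size <= 5.
Count = C(9,0) + C(9,1) + C(9,2) + C(9,3) + C(9,4) + C(9,5)
     = 1 + 9 + 36 + 84 + 126 + 126
     = 382.

382


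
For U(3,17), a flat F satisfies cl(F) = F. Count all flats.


Flats of U(3,17): every subset of size < 3 is a flat, plus E itself.
Count = C(17,0) + C(17,1) + C(17,2) + 1
     = 1 + 17 + 136 + 1
     = 155.

155


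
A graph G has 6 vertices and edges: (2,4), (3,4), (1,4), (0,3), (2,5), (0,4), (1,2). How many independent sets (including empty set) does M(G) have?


An independent set in a graphic matroid is an acyclic edge subset.
G has 6 vertices and 7 edges.
Enumerate all 2^7 = 128 subsets, checking for acyclicity.
Total independent sets = 98.

98


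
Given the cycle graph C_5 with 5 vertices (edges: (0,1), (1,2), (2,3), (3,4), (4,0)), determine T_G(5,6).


T(C_5; x,y) = x + x^2 + ... + x^(4) + y.
T(5,6) = 5^1 + 5^2 + 5^3 + 5^4 + 6
= 5 + 25 + 125 + 625 + 6
= 786.

786


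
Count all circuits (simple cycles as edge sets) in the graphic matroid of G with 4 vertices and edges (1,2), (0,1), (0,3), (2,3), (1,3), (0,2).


A circuit in a graphic matroid = edge set of a simple cycle.
G has 4 vertices and 6 edges.
Enumerating all minimal edge subsets forming cycles...
Total circuits found: 7.

7


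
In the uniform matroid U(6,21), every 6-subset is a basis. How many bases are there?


Bases of U(6,21) are all 6-element subsets of the 21-element ground set.
Number of bases = C(21,6).
(21 choose 6) = 54264.

54264


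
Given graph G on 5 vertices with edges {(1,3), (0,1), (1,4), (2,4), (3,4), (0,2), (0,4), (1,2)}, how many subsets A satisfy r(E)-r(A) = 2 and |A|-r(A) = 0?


R(x,y) = sum over A in 2^E of x^(r(E)-r(A)) * y^(|A|-r(A)).
G has 5 vertices, 8 edges. r(E) = 4.
Enumerate all 2^8 = 256 subsets.
Count subsets with r(E)-r(A)=2 and |A|-r(A)=0: 28.

28


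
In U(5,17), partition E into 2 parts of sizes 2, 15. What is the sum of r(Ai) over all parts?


r(Ai) = min(|Ai|, 5) for each part.
Sum = min(2,5) + min(15,5)
    = 2 + 5
    = 7.

7


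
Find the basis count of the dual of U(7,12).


The dual of U(r,n) is U(n-r, n) = U(5,12).
Bases of U(5,12) are all (5)-element subsets.
|B(M*)| = C(12,5) = 12! / (5! * 7!) = 792.

792


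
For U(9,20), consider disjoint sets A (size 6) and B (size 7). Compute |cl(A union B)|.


|A union B| = 6 + 7 = 13 (disjoint).
In U(9,20), cl(S) = S if |S| < 9, else cl(S) = E.
Since 13 >= 9, cl(A union B) = E.
|cl(A union B)| = 20.

20


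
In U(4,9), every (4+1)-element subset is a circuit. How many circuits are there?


In U(4,9), circuits are the (5)-element subsets.
Any set of 5 elements is dependent, and removing any one element gives
an independent set of size 4, so it is a minimal dependent set.
Number of circuits = C(9,5) = 126.

126


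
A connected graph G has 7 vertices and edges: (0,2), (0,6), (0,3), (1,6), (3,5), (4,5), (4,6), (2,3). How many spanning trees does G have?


By Kirchhoff's matrix tree theorem, the number of spanning trees equals
the determinant of any cofactor of the Laplacian matrix L.
G has 7 vertices and 8 edges.
Computing the (6 x 6) cofactor determinant gives 14.

14


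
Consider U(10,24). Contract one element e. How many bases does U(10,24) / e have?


Contracting e from U(10,24) gives U(9,23).
Bases of U(9,23) = C(23,9) = 23! / (9! * 14!) = 817190.

817190
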